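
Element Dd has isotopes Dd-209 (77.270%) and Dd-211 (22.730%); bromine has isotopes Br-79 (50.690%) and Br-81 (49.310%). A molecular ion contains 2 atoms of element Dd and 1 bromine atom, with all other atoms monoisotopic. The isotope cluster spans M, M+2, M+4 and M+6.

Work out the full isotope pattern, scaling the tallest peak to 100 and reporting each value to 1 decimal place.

Element Dd pattern (n=2): 0.59706529 : 0.35126942 : 0.05166529
Bromine pattern (n=1): 0.5069 : 0.4931
Convolve the two distributions (both contribute in 2-u steps):
  M: 0.59706529×0.5069 = 0.302652
  M+2: 0.59706529×0.4931 + 0.35126942×0.5069 = 0.472471
  M+4: 0.35126942×0.4931 + 0.05166529×0.5069 = 0.199400
  M+6: 0.05166529×0.4931 = 0.025476
Scale to base peak (0.472471) = 100: 64.1 : 100.0 : 42.2 : 5.4

64.1 : 100.0 : 42.2 : 5.4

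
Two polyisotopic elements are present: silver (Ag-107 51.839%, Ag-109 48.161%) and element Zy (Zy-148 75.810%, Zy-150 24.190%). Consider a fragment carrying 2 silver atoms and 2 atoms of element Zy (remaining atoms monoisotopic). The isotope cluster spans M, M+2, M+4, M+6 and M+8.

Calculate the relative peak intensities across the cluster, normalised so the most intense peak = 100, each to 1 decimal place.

Silver pattern (n=2): 0.26872819 : 0.49932362 : 0.23194819
Element Zy pattern (n=2): 0.57471561 : 0.36676878 : 0.05851561
Convolve the two distributions (both contribute in 2-u steps):
  M: 0.26872819×0.57471561 = 0.154442
  M+2: 0.26872819×0.36676878 + 0.49932362×0.57471561 = 0.385530
  M+4: 0.26872819×0.05851561 + 0.49932362×0.36676878 + 0.23194819×0.57471561 = 0.332165
  M+6: 0.49932362×0.05851561 + 0.23194819×0.36676878 = 0.114290
  M+8: 0.23194819×0.05851561 = 0.013573
Scale to base peak (0.385530) = 100: 40.1 : 100.0 : 86.2 : 29.6 : 3.5

40.1 : 100.0 : 86.2 : 29.6 : 3.5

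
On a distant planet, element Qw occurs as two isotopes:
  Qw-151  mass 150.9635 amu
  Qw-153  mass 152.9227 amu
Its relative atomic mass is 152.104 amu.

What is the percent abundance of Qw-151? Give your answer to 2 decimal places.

41.79%

Let x be the fractional abundance of Qw-151; then Qw-153 has abundance 1 − x.
150.9635·x + 152.9227·(1 − x) = 152.104
(150.9635 − 152.9227)·x = 152.104 − 152.9227
x = -0.8187 / -1.9592 = 0.41787 → 41.79% Qw-151, 58.21% Qw-153.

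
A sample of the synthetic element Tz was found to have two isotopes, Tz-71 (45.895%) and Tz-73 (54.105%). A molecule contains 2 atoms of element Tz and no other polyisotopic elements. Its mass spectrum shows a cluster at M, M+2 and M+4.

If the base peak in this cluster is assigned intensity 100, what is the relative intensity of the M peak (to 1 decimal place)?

42.4

Binomial terms of (0.45895 + 0.54105)^2: M 0.2106, M+2 0.4966, M+4 0.2927 → M+2 is the base peak.
P(M+2) = C(2,1) × 0.45895^1 × 0.54105^1 = 2 × 0.45895 × 0.54105 = 0.496630 (base)
P(M) = C(2,0) × 0.45895^2 × 0.54105^0 = 1 × 0.2106351 × 1.0000 = 0.210635
Relative intensity = 0.210635 / 0.496630 × 100 = 42.4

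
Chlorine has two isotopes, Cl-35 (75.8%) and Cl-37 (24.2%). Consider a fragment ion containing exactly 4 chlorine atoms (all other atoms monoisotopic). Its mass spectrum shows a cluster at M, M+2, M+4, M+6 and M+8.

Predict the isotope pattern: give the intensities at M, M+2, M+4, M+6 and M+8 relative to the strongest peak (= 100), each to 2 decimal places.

78.31 : 100.00 : 47.89 : 10.19 : 0.81

The 4 Cl atoms are independent, so intensities follow the terms of (0.758 + 0.242)^4.
P(M) = 0.758^4 = 0.330124
P(M+2) = 4 × 0.758^3 × 0.242^1 = 0.421583
P(M+4) = 6 × 0.758^2 × 0.242^2 = 0.201893
P(M+6) = 4 × 0.758^1 × 0.242^3 = 0.042971
P(M+8) = 0.242^4 = 0.003430
The M+2 peak is largest (0.421583); scaling to 100 gives 78.31 : 100.00 : 47.89 : 10.19 : 0.81.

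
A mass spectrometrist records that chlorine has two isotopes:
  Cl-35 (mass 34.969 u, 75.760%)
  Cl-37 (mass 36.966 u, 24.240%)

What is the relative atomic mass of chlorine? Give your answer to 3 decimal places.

The abundance-weighted mean is 0.75760 × 34.969 + 0.24240 × 36.966
= 26.4925 + 8.9606 = 35.4531 u

35.453 u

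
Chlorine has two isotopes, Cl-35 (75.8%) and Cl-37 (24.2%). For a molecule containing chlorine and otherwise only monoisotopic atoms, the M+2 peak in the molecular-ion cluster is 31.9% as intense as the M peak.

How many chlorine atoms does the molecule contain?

The M+2/M ratio from n Cl atoms is n · q/p = n · 0.242/0.758.
n = 0.319 × 0.758/0.242 = 1.00 ≈ 1

1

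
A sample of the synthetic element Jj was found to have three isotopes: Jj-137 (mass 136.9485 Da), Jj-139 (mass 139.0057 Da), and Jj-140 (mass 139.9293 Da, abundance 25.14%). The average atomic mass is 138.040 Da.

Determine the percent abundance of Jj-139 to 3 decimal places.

Let x and y be the fractions of Jj-137 and Jj-139. Then x + y = 1 − 0.2514 = 0.7486 and 136.9485x + 139.0057y = 138.040 − 0.2514×139.9293 = 102.86177398.
Substituting: 136.9485x + 139.0057(0.7486 − x) = 102.86177398
(136.9485 − 139.0057)x = -1.19789304  ⇒  x = 0.58229, y = 0.16631
Jj-137: 58.229%, Jj-139: 16.631%.

16.631%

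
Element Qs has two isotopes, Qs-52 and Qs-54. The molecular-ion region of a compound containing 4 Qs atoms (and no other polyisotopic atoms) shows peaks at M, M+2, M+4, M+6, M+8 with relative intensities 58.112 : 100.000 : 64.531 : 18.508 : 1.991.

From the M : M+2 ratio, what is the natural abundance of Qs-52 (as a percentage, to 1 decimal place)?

Write p for the Qs-52 fraction. I(M+2)/I(M) = [C(4,1)·p^3·(1−p)] / p^4 = 4·(1−p)/p = 100.000/58.112 = 1.7208
(1−p)/p = 1.7208/4 = 0.4302  ⇒  p = 1/(1 + 0.4302) = 0.6992
Qs-52: 69.9%, Qs-54: 30.1%.

69.9%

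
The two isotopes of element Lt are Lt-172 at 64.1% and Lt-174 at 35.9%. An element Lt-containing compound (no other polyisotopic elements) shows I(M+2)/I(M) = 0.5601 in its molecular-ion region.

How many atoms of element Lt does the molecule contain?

1

For n independent Lt atoms, I(M+2)/I(M) = n · (abundance Lt-174) / (abundance Lt-172) = n · 0.359/0.641.
n = 0.5601 × 0.641/0.359 = 1.00 ≈ 1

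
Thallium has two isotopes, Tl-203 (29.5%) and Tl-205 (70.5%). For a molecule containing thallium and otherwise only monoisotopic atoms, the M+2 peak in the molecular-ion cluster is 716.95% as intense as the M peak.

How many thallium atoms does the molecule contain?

The M+2/M ratio from n Tl atoms is n · q/p = n · 0.705/0.295.
n = 7.1695 × 0.295/0.705 = 3.00 ≈ 3

3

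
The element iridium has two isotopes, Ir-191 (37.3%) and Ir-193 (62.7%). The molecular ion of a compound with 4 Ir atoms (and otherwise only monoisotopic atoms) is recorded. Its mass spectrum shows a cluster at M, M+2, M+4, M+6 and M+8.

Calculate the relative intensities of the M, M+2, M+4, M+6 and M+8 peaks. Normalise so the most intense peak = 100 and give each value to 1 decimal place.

5.3 : 35.4 : 89.2 : 100.0 : 42.0

Each Ir atom is independently Ir-191 (p = 0.373) or Ir-193 (q = 0.627); the cluster is the binomial expansion (p + q)^4.
P(M) = 0.373^4 = 0.019357
P(M+2) = 4 × 0.373^3 × 0.627^1 = 0.130153
P(M+4) = 6 × 0.373^2 × 0.627^2 = 0.328174
P(M+6) = 4 × 0.373^1 × 0.627^3 = 0.367766
P(M+8) = 0.627^4 = 0.154550
The M+6 peak is largest (0.367766); scaling to 100 gives 5.3 : 35.4 : 89.2 : 100.0 : 42.0.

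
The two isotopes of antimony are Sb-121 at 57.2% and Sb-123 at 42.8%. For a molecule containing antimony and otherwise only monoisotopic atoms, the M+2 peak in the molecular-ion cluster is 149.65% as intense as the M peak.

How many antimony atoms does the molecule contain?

For n independent Sb atoms, I(M+2)/I(M) = n · (abundance Sb-123) / (abundance Sb-121) = n · 0.428/0.572.
n = 1.4965 × 0.572/0.428 = 2.00 ≈ 2

2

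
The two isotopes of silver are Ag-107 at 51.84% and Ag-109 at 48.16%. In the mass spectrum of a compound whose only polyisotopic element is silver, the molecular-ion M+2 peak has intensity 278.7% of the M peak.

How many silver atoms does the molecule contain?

3

The M+2/M ratio from n Ag atoms is n · q/p = n · 0.4816/0.5184.
n = 2.787 × 0.5184/0.4816 = 3.00 ≈ 3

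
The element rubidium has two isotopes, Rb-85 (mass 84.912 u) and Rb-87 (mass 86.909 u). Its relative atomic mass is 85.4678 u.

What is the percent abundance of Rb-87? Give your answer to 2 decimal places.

27.83%

Let x be the fractional abundance of Rb-85; then Rb-87 has abundance 1 − x.
84.912·x + 86.909·(1 − x) = 85.4678
(84.912 − 86.909)·x = 85.4678 − 86.909
x = -1.4412 / -1.997 = 0.72168 → 72.17% Rb-85, 27.83% Rb-87.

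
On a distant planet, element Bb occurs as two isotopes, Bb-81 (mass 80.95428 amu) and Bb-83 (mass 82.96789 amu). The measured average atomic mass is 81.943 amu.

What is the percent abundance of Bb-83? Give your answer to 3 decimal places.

49.102%

Writing the weighted mean with unknown fraction x of Bb-81:
80.95428·x + 82.96789·(1 − x) = 81.943
(80.95428 − 82.96789)·x = 81.943 − 82.96789
x = -1.02489 / -2.01361 = 0.50898 → 50.898% Bb-81, 49.102% Bb-83.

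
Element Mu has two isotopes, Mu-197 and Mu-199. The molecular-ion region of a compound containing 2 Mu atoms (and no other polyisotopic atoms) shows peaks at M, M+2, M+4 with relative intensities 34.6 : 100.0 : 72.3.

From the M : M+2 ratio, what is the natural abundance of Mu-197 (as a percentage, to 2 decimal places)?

40.90%

If p is the fraction of Mu that is Mu-197, then I(M+2)/I(M) = [C(2,1)·p^1·(1−p)] / p^2 = 2·(1−p)/p = 100.0/34.6 = 2.8902
(1−p)/p = 2.8902/2 = 1.4451  ⇒  p = 1/(1 + 1.4451) = 0.4090
Mu-197: 40.90%, Mu-199: 59.10%.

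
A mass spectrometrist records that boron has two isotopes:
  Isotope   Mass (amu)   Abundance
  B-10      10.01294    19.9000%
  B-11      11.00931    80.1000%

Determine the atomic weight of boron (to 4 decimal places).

10.8110 amu

Weight each isotope mass by its fractional abundance: 0.199000 × 10.01294 + 0.801000 × 11.00931
= 1.992575 + 8.818457 = 10.811032 amu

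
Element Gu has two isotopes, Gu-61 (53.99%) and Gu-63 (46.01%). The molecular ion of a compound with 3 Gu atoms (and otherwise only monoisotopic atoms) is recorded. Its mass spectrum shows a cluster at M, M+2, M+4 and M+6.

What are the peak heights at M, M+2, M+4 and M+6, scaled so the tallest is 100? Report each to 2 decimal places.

Expanding (0.5399 + 0.4601)^3:
P(M) = 0.5399^3 = 0.157377
P(M+2) = 3 × 0.5399^2 × 0.4601^1 = 0.402346
P(M+4) = 3 × 0.5399^1 × 0.4601^2 = 0.342878
P(M+6) = 0.4601^3 = 0.097399
The M+2 peak is largest (0.402346); scaling to 100 gives 39.11 : 100.00 : 85.22 : 24.21.

39.11 : 100.00 : 85.22 : 24.21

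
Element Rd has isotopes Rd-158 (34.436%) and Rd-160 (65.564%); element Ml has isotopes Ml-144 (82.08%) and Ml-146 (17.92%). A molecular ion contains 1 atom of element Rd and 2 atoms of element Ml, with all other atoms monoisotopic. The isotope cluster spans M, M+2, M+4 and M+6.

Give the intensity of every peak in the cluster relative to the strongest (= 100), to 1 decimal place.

42.7 : 100.0 : 37.6 : 3.9

Element Rd pattern (n=1): 0.34436 : 0.65564
Element Ml pattern (n=2): 0.67371264 : 0.29417472 : 0.03211264
Convolve the two distributions (both contribute in 2-u steps):
  M: 0.34436×0.67371264 = 0.232000
  M+2: 0.34436×0.29417472 + 0.65564×0.67371264 = 0.543015
  M+4: 0.34436×0.03211264 + 0.65564×0.29417472 = 0.203931
  M+6: 0.65564×0.03211264 = 0.021054
Scale to base peak (0.543015) = 100: 42.7 : 100.0 : 37.6 : 3.9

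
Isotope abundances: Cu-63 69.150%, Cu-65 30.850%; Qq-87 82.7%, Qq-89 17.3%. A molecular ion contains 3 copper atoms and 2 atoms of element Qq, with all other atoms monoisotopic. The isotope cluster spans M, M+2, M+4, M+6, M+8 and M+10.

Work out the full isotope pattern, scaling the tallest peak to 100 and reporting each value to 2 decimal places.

56.92 : 100.00 : 68.35 : 22.61 : 3.60 : 0.22

Copper pattern (n=3): 0.33065611 : 0.44254842 : 0.19743483 : 0.02936064
Element Qq pattern (n=2): 0.683929 : 0.286142 : 0.029929
Convolve the two distributions (both contribute in 2-u steps):
  M: 0.33065611×0.683929 = 0.226145
  M+2: 0.33065611×0.286142 + 0.44254842×0.683929 = 0.397286
  M+4: 0.33065611×0.029929 + 0.44254842×0.286142 + 0.19743483×0.683929 = 0.271559
  M+6: 0.44254842×0.029929 + 0.19743483×0.286142 + 0.02936064×0.683929 = 0.089820
  M+8: 0.19743483×0.029929 + 0.02936064×0.286142 = 0.014310
  M+10: 0.02936064×0.029929 = 0.000879
Scale to base peak (0.397286) = 100: 56.92 : 100.00 : 68.35 : 22.61 : 3.60 : 0.22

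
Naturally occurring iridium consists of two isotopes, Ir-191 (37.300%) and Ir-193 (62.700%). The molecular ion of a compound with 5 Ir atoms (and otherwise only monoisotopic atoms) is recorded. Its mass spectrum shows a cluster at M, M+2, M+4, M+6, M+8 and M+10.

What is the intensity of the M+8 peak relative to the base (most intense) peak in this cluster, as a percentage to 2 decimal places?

(0.37300 + 0.62700)^5 gives M 0.0072, M+2 0.0607, M+4 0.2040, M+6 0.3429, M+8 0.2882, M+10 0.0969; the largest is M+6.
P(M+6) = C(5,3) × 0.37300^2 × 0.62700^3 = 10 × 0.139129 × 0.24649188 = 0.342942 (base)
P(M+8) = C(5,4) × 0.37300^1 × 0.62700^4 = 5 × 0.3730 × 0.15455041 = 0.288237
Relative intensity = 0.288237 / 0.342942 × 100 = 84.05

84.05%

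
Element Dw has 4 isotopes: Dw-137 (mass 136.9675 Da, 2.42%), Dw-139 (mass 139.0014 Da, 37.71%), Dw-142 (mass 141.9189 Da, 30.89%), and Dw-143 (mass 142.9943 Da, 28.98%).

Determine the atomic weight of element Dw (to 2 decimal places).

141.01 Da

Weight each isotope mass by its fractional abundance: 0.0242 × 136.9675 + 0.3771 × 139.0014 + 0.3089 × 141.9189 + 0.2898 × 142.9943
= 3.31461 + 52.41743 + 43.83875 + 41.43975 = 141.01054 Da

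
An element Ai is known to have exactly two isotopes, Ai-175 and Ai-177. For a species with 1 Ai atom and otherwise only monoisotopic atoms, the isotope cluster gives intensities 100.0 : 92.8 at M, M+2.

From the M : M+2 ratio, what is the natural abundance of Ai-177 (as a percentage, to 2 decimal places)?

48.13%

Write p for the Ai-175 fraction. I(M+2)/I(M) = [C(1,1)·p^0·(1−p)] / p^1 = 1·(1−p)/p = 92.8/100.0 = 0.9280
(1−p)/p = 0.9280/1 = 0.9280  ⇒  p = 1/(1 + 0.9280) = 0.5187
Ai-175: 51.87%, Ai-177: 48.13%.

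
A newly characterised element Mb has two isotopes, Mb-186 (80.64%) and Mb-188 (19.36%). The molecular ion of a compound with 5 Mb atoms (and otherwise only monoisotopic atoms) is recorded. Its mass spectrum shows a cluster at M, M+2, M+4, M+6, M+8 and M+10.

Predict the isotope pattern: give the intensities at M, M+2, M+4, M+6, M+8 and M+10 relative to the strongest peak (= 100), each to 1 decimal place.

83.3 : 100.0 : 48.0 : 11.5 : 1.4 : 0.1

Each Mb atom is independently Mb-186 (p = 0.8064) or Mb-188 (q = 0.1936); the cluster is the binomial expansion (p + q)^5.
P(M) = 0.8064^5 = 0.340999
P(M+2) = 5 × 0.8064^4 × 0.1936^1 = 0.409334
P(M+4) = 10 × 0.8064^3 × 0.1936^2 = 0.196545
P(M+6) = 10 × 0.8064^2 × 0.1936^3 = 0.047186
P(M+8) = 5 × 0.8064^1 × 0.1936^4 = 0.005664
P(M+10) = 0.1936^5 = 0.000272
The M+2 peak is largest (0.409334); scaling to 100 gives 83.3 : 100.0 : 48.0 : 11.5 : 1.4 : 0.1.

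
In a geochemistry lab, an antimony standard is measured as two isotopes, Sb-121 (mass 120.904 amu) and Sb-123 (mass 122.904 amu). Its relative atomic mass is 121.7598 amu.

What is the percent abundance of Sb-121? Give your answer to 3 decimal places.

Writing the weighted mean with unknown fraction x of Sb-121:
120.904·x + 122.904·(1 − x) = 121.7598
(120.904 − 122.904)·x = 121.7598 − 122.904
x = -1.1442 / -2.000 = 0.57210 → 57.210% Sb-121, 42.790% Sb-123.

57.210%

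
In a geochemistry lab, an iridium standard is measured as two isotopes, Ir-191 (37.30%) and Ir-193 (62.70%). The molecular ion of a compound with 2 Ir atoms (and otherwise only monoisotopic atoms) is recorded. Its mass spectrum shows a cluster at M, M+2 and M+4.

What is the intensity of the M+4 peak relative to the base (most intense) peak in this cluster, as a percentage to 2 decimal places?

84.05%

(0.3730 + 0.6270)^2 gives M 0.1391, M+2 0.4677, M+4 0.3931; the largest is M+2.
P(M+2) = C(2,1) × 0.3730^1 × 0.6270^1 = 2 × 0.3730 × 0.6270 = 0.467742 (base)
P(M+4) = C(2,2) × 0.3730^0 × 0.6270^2 = 1 × 1.0000 × 0.393129 = 0.393129
Relative intensity = 0.393129 / 0.467742 × 100 = 84.05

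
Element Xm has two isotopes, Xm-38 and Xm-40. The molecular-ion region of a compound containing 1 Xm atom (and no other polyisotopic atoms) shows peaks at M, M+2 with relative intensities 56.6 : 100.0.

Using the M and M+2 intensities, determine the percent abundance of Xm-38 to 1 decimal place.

36.1%

If p is the fraction of Xm that is Xm-38, then I(M+2)/I(M) = [C(1,1)·p^0·(1−p)] / p^1 = 1·(1−p)/p = 100.0/56.6 = 1.7668
(1−p)/p = 1.7668/1 = 1.7668  ⇒  p = 1/(1 + 1.7668) = 0.3614
Xm-38: 36.1%, Xm-40: 63.9%.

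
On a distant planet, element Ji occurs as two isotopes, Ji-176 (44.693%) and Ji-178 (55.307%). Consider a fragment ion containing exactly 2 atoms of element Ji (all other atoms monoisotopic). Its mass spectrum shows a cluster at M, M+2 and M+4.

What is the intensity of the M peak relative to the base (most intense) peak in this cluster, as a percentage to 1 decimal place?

Binomial terms of (0.44693 + 0.55307)^2: M 0.1997, M+2 0.4944, M+4 0.3059 → M+2 is the base peak.
P(M+2) = C(2,1) × 0.44693^1 × 0.55307^1 = 2 × 0.44693 × 0.55307 = 0.494367 (base)
P(M) = C(2,0) × 0.44693^2 × 0.55307^0 = 1 × 0.19974642 × 1.0000 = 0.199746
Relative intensity = 0.199746 / 0.494367 × 100 = 40.4

40.4%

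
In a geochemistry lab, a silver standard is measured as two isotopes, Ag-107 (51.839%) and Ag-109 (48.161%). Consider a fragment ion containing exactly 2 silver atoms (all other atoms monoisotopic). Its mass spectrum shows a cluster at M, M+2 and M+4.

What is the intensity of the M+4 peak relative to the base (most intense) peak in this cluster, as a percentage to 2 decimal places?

Binomial terms of (0.51839 + 0.48161)^2: M 0.2687, M+2 0.4993, M+4 0.2319 → M+2 is the base peak.
P(M+2) = C(2,1) × 0.51839^1 × 0.48161^1 = 2 × 0.51839 × 0.48161 = 0.499324 (base)
P(M+4) = C(2,2) × 0.51839^0 × 0.48161^2 = 1 × 1.0000 × 0.23194819 = 0.231948
Relative intensity = 0.231948 / 0.499324 × 100 = 46.45

46.45%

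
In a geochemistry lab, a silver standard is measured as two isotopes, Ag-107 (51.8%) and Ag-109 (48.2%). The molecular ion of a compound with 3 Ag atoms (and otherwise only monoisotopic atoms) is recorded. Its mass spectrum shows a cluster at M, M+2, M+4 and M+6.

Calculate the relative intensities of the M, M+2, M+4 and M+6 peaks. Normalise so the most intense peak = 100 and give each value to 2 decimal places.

Expanding (0.518 + 0.482)^3:
P(M) = 0.518^3 = 0.138992
P(M+2) = 3 × 0.518^2 × 0.482^1 = 0.387997
P(M+4) = 3 × 0.518^1 × 0.482^2 = 0.361031
P(M+6) = 0.482^3 = 0.111980
The M+2 peak is largest (0.387997); scaling to 100 gives 35.82 : 100.00 : 93.05 : 28.86.

35.82 : 100.00 : 93.05 : 28.86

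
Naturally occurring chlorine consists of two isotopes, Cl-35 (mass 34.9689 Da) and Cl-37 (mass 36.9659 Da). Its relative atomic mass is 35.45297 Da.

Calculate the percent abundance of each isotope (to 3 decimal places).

With x = fraction of Cl-35 (so Cl-37 is 1 − x):
34.9689·x + 36.9659·(1 − x) = 35.45297
(34.9689 − 36.9659)·x = 35.45297 − 36.9659
x = -1.51293 / -1.9970 = 0.75760 → 75.760% Cl-35, 24.240% Cl-37.

Cl-35: 75.760%, Cl-37: 24.240%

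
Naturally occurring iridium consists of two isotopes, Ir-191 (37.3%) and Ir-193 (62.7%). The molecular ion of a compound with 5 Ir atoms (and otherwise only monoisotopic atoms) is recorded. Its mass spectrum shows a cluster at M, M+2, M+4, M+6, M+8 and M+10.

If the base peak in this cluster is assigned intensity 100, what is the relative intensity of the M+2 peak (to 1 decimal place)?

(0.373 + 0.627)^5 gives M 0.0072, M+2 0.0607, M+4 0.2040, M+6 0.3429, M+8 0.2882, M+10 0.0969; the largest is M+6.
P(M+6) = C(5,3) × 0.373^2 × 0.627^3 = 10 × 0.139129 × 0.24649188 = 0.342942 (base)
P(M+2) = C(5,1) × 0.373^4 × 0.627^1 = 5 × 0.01935688 × 0.6270 = 0.060684
Relative intensity = 0.060684 / 0.342942 × 100 = 17.7

17.7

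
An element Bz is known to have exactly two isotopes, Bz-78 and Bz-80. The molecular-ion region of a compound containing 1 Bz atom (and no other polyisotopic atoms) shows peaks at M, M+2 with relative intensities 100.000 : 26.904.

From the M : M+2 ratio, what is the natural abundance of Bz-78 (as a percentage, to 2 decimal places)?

78.80%

Let p = fractional abundance of Bz-78. I(M+2)/I(M) = [C(1,1)·p^0·(1−p)] / p^1 = 1·(1−p)/p = 26.904/100.000 = 0.2690
(1−p)/p = 0.2690/1 = 0.2690  ⇒  p = 1/(1 + 0.2690) = 0.7880
Bz-78: 78.80%, Bz-80: 21.20%.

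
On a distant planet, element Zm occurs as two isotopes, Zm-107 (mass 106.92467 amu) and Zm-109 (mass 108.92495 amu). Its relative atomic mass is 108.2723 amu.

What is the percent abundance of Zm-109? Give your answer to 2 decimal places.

Writing the weighted mean with unknown fraction x of Zm-107:
106.92467·x + 108.92495·(1 − x) = 108.2723
(106.92467 − 108.92495)·x = 108.2723 − 108.92495
x = -0.65265 / -2.00028 = 0.32628 → 32.63% Zm-107, 67.37% Zm-109.

67.37%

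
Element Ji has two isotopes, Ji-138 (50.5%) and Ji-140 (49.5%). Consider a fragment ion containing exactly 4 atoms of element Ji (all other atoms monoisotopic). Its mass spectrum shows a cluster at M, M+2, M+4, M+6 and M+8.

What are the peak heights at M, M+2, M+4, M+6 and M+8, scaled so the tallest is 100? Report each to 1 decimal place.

17.3 : 68.0 : 100.0 : 65.3 : 16.0

Each Ji atom is independently Ji-138 (p = 0.505) or Ji-140 (q = 0.495); the cluster is the binomial expansion (p + q)^4.
P(M) = 0.505^4 = 0.065038
P(M+2) = 4 × 0.505^3 × 0.495^1 = 0.254999
P(M+4) = 6 × 0.505^2 × 0.495^2 = 0.374925
P(M+6) = 4 × 0.505^1 × 0.495^3 = 0.245000
P(M+8) = 0.495^4 = 0.060037
The M+4 peak is largest (0.374925); scaling to 100 gives 17.3 : 68.0 : 100.0 : 65.3 : 16.0.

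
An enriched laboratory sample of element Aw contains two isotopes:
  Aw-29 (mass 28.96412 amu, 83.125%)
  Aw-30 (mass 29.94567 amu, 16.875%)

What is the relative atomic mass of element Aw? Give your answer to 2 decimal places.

Ar = Σ fᵢ·mᵢ = 0.83125 × 28.96412 + 0.16875 × 29.94567
= 24.076425 + 5.053332 = 29.129757 amu

29.13 amu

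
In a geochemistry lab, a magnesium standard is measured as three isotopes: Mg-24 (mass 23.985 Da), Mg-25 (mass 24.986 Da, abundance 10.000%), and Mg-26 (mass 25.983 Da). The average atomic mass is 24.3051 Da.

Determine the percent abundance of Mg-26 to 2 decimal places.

Let x and y be the fractions of Mg-24 and Mg-26. Then x + y = 1 − 0.10000 = 0.90000 and 23.985x + 25.983y = 24.3051 − 0.10000×24.986 = 21.8065.
Substituting: 23.985x + 25.983(0.90000 − x) = 21.8065
(23.985 − 25.983)x = -1.5782  ⇒  x = 0.78989, y = 0.11011
Mg-24: 78.99%, Mg-26: 11.01%.

11.01%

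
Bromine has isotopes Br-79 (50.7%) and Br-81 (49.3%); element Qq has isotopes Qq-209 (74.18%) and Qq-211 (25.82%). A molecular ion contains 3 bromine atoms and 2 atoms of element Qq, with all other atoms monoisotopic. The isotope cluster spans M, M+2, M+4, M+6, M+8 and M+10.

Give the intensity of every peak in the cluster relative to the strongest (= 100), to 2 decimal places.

Bromine pattern (n=3): 0.13032384 : 0.38017547 : 0.36967753 : 0.11982316
Element Qq pattern (n=2): 0.55026724 : 0.38306552 : 0.06666724
Convolve the two distributions (both contribute in 2-u steps):
  M: 0.13032384×0.55026724 = 0.071713
  M+2: 0.13032384×0.38306552 + 0.38017547×0.55026724 = 0.259121
  M+4: 0.13032384×0.06666724 + 0.38017547×0.38306552 + 0.36967753×0.55026724 = 0.357742
  M+6: 0.38017547×0.06666724 + 0.36967753×0.38306552 + 0.11982316×0.55026724 = 0.232891
  M+8: 0.36967753×0.06666724 + 0.11982316×0.38306552 = 0.070546
  M+10: 0.11982316×0.06666724 = 0.007988
Scale to base peak (0.357742) = 100: 20.05 : 72.43 : 100.00 : 65.10 : 19.72 : 2.23

20.05 : 72.43 : 100.00 : 65.10 : 19.72 : 2.23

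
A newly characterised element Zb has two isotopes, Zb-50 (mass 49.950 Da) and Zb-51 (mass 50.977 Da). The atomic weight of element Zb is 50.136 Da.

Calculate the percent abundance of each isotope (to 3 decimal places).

Zb-50: 81.889%, Zb-51: 18.111%

Let x be the fractional abundance of Zb-50; then Zb-51 has abundance 1 − x.
49.950·x + 50.977·(1 − x) = 50.136
(49.950 − 50.977)·x = 50.136 − 50.977
x = -0.841 / -1.027 = 0.81889 → 81.889% Zb-50, 18.111% Zb-51.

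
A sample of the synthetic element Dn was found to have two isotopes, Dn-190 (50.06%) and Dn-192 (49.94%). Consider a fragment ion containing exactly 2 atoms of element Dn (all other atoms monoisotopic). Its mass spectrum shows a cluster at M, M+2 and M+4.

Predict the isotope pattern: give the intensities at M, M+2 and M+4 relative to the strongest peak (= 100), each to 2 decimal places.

Expanding (0.5006 + 0.4994)^2:
P(M) = 0.5006^2 = 0.250600
P(M+2) = 2 × 0.5006^1 × 0.4994^1 = 0.499999
P(M+4) = 0.4994^2 = 0.249400
The M+2 peak is largest (0.499999); scaling to 100 gives 50.12 : 100.00 : 49.88.

50.12 : 100.00 : 49.88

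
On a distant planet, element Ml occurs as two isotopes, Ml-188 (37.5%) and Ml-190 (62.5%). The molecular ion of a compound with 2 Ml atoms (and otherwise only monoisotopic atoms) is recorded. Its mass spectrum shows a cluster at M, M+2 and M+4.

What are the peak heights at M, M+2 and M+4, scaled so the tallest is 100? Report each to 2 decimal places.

30.00 : 100.00 : 83.33

The 2 Ml atoms are independent, so intensities follow the terms of (0.375 + 0.625)^2.
P(M) = 0.375^2 = 0.140625
P(M+2) = 2 × 0.375^1 × 0.625^1 = 0.468750
P(M+4) = 0.625^2 = 0.390625
The M+2 peak is largest (0.468750); scaling to 100 gives 30.00 : 100.00 : 83.33.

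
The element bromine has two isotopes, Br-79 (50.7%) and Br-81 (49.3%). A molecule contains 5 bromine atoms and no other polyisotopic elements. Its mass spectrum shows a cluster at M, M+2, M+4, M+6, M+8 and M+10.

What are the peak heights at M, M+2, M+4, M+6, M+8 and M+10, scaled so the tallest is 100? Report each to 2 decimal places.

Expanding (0.507 + 0.493)^5:
P(M) = 0.507^5 = 0.033500
P(M+2) = 5 × 0.507^4 × 0.493^1 = 0.162873
P(M+4) = 10 × 0.507^3 × 0.493^2 = 0.316751
P(M+6) = 10 × 0.507^2 × 0.493^3 = 0.308004
P(M+8) = 5 × 0.507^1 × 0.493^4 = 0.149750
P(M+10) = 0.493^5 = 0.029123
The M+4 peak is largest (0.316751); scaling to 100 gives 10.58 : 51.42 : 100.00 : 97.24 : 47.28 : 9.19.

10.58 : 51.42 : 100.00 : 97.24 : 47.28 : 9.19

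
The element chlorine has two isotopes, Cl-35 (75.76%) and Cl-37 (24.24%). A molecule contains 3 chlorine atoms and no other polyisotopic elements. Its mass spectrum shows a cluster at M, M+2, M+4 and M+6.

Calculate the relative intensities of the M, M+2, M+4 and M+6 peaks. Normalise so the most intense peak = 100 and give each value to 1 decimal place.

100.0 : 96.0 : 30.7 : 3.3

Expanding (0.7576 + 0.2424)^3:
P(M) = 0.7576^3 = 0.434830
P(M+2) = 3 × 0.7576^2 × 0.2424^1 = 0.417382
P(M+4) = 3 × 0.7576^1 × 0.2424^2 = 0.133545
P(M+6) = 0.2424^3 = 0.014243
The M peak is largest (0.434830); scaling to 100 gives 100.0 : 96.0 : 30.7 : 3.3.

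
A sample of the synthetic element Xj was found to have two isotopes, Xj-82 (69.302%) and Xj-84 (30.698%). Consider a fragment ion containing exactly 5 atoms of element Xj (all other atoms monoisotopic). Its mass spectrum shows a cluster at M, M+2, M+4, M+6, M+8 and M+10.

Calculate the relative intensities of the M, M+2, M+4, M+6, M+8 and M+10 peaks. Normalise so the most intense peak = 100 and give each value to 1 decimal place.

45.2 : 100.0 : 88.6 : 39.2 : 8.7 : 0.8

Expanding (0.69302 + 0.30698)^5:
P(M) = 0.69302^5 = 0.159856
P(M+2) = 5 × 0.69302^4 × 0.30698^1 = 0.354049
P(M+4) = 10 × 0.69302^3 × 0.30698^2 = 0.313659
P(M+6) = 10 × 0.69302^2 × 0.30698^3 = 0.138938
P(M+8) = 5 × 0.69302^1 × 0.30698^4 = 0.030772
P(M+10) = 0.30698^5 = 0.002726
The M+2 peak is largest (0.354049); scaling to 100 gives 45.2 : 100.0 : 88.6 : 39.2 : 8.7 : 0.8.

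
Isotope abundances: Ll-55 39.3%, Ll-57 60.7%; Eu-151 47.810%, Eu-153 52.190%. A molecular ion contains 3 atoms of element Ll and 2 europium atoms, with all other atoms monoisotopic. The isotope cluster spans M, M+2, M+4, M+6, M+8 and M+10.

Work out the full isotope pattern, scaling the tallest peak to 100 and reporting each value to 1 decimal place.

4.0 : 27.5 : 74.4 : 100.0 : 66.7 : 17.7

Element Ll pattern (n=3): 0.06069846 : 0.28125163 : 0.43440137 : 0.22364854
Europium pattern (n=2): 0.22857961 : 0.49904078 : 0.27237961
Convolve the two distributions (both contribute in 2-u steps):
  M: 0.06069846×0.22857961 = 0.013874
  M+2: 0.06069846×0.49904078 + 0.28125163×0.22857961 = 0.094579
  M+4: 0.06069846×0.27237961 + 0.28125163×0.49904078 + 0.43440137×0.22857961 = 0.256184
  M+6: 0.28125163×0.27237961 + 0.43440137×0.49904078 + 0.22364854×0.22857961 = 0.344513
  M+8: 0.43440137×0.27237961 + 0.22364854×0.49904078 = 0.229932
  M+10: 0.22364854×0.27237961 = 0.060917
Scale to base peak (0.344513) = 100: 4.0 : 27.5 : 74.4 : 100.0 : 66.7 : 17.7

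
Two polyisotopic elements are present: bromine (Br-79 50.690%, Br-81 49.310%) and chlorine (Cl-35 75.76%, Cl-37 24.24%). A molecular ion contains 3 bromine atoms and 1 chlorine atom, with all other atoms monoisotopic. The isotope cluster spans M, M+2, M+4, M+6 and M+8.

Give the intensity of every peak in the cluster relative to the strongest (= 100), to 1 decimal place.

26.5 : 85.8 : 100.0 : 48.5 : 7.8

Bromine pattern (n=3): 0.13024674 : 0.3801026 : 0.36975457 : 0.11989609
Chlorine pattern (n=1): 0.7576 : 0.2424
Convolve the two distributions (both contribute in 2-u steps):
  M: 0.13024674×0.7576 = 0.098675
  M+2: 0.13024674×0.2424 + 0.3801026×0.7576 = 0.319538
  M+4: 0.3801026×0.2424 + 0.36975457×0.7576 = 0.372263
  M+6: 0.36975457×0.2424 + 0.11989609×0.7576 = 0.180462
  M+8: 0.11989609×0.2424 = 0.029063
Scale to base peak (0.372263) = 100: 26.5 : 85.8 : 100.0 : 48.5 : 7.8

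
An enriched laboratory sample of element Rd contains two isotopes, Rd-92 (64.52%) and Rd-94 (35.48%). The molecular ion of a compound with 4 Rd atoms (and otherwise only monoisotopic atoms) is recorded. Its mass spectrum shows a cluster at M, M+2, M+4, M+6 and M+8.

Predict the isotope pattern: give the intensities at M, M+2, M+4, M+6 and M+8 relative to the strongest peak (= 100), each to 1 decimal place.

The 4 Rd atoms are independent, so intensities follow the terms of (0.6452 + 0.3548)^4.
P(M) = 0.6452^4 = 0.173292
P(M+2) = 4 × 0.6452^3 × 0.3548^1 = 0.381177
P(M+4) = 6 × 0.6452^2 × 0.3548^2 = 0.314418
P(M+6) = 4 × 0.6452^1 × 0.3548^3 = 0.115267
P(M+8) = 0.3548^4 = 0.015847
The M+2 peak is largest (0.381177); scaling to 100 gives 45.5 : 100.0 : 82.5 : 30.2 : 4.2.

45.5 : 100.0 : 82.5 : 30.2 : 4.2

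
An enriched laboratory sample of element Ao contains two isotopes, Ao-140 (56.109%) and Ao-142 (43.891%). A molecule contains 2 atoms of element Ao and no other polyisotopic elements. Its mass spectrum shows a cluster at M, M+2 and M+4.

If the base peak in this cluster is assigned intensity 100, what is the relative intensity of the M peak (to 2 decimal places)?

63.92

Term probabilities: M 0.3148, M+2 0.4925, M+4 0.1926. Base peak = M+2.
P(M+2) = C(2,1) × 0.56109^1 × 0.43891^1 = 2 × 0.56109 × 0.43891 = 0.492536 (base)
P(M) = C(2,0) × 0.56109^2 × 0.43891^0 = 1 × 0.31482199 × 1.0000 = 0.314822
Relative intensity = 0.314822 / 0.492536 × 100 = 63.92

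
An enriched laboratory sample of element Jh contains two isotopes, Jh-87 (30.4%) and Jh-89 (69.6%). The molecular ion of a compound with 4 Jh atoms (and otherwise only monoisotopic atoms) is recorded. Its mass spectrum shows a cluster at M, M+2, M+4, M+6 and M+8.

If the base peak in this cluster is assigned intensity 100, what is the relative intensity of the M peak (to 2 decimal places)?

(0.304 + 0.696)^4 gives M 0.0085, M+2 0.0782, M+4 0.2686, M+6 0.4100, M+8 0.2347; the largest is M+6.
P(M+6) = C(4,3) × 0.304^1 × 0.696^3 = 4 × 0.3040 × 0.33715354 = 0.409979 (base)
P(M) = C(4,0) × 0.304^4 × 0.696^0 = 1 × 0.00854072 × 1.0000 = 0.008541
Relative intensity = 0.008541 / 0.409979 × 100 = 2.08

2.08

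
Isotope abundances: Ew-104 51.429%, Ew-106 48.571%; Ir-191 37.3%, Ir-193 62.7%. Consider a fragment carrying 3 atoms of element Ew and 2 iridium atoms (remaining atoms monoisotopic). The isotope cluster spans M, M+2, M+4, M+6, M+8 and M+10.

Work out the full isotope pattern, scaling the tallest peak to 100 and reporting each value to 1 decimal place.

Element Ew pattern (n=3): 0.13602672 : 0.38540244 : 0.36398495 : 0.11458589
Iridium pattern (n=2): 0.139129 : 0.467742 : 0.393129
Convolve the two distributions (both contribute in 2-u steps):
  M: 0.13602672×0.139129 = 0.018925
  M+2: 0.13602672×0.467742 + 0.38540244×0.139129 = 0.117246
  M+4: 0.13602672×0.393129 + 0.38540244×0.467742 + 0.36398495×0.139129 = 0.284386
  M+6: 0.38540244×0.393129 + 0.36398495×0.467742 + 0.11458589×0.139129 = 0.337706
  M+8: 0.36398495×0.393129 + 0.11458589×0.467742 = 0.196690
  M+10: 0.11458589×0.393129 = 0.045047
Scale to base peak (0.337706) = 100: 5.6 : 34.7 : 84.2 : 100.0 : 58.2 : 13.3

5.6 : 34.7 : 84.2 : 100.0 : 58.2 : 13.3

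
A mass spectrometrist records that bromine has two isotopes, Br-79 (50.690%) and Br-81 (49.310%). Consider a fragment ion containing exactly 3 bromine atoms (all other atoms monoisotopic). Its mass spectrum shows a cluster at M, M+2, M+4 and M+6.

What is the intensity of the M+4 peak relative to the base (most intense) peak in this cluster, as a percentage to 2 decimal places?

(0.50690 + 0.49310)^3 gives M 0.1302, M+2 0.3801, M+4 0.3698, M+6 0.1199; the largest is M+2.
P(M+2) = C(3,1) × 0.50690^2 × 0.49310^1 = 3 × 0.25694761 × 0.4931 = 0.380103 (base)
P(M+4) = C(3,2) × 0.50690^1 × 0.49310^2 = 3 × 0.5069 × 0.24314761 = 0.369755
Relative intensity = 0.369755 / 0.380103 × 100 = 97.28

97.28%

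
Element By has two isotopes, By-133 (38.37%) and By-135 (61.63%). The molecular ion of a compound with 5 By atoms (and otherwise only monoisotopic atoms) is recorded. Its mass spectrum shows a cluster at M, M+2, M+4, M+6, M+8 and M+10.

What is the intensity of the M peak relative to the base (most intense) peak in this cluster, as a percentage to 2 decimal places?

2.41%

(0.3837 + 0.6163)^5 gives M 0.0083, M+2 0.0668, M+4 0.2146, M+6 0.3446, M+8 0.2768, M+10 0.0889; the largest is M+6.
P(M+6) = C(5,3) × 0.3837^2 × 0.6163^3 = 10 × 0.14722569 × 0.23408657 = 0.344636 (base)
P(M) = C(5,0) × 0.3837^5 × 0.6163^0 = 1 × 0.00831685 × 1.0000 = 0.008317
Relative intensity = 0.008317 / 0.344636 × 100 = 2.41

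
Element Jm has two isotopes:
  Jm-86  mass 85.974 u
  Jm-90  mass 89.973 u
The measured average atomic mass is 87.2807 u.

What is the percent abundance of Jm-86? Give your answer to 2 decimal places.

With x = fraction of Jm-86 (so Jm-90 is 1 − x):
85.974·x + 89.973·(1 − x) = 87.2807
(85.974 − 89.973)·x = 87.2807 − 89.973
x = -2.6923 / -3.999 = 0.67324 → 67.32% Jm-86, 32.68% Jm-90.

67.32%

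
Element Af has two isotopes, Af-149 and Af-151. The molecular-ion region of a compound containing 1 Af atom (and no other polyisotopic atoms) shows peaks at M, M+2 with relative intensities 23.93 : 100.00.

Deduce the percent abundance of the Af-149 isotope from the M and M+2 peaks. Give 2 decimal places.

If p is the fraction of Af that is Af-149, then I(M+2)/I(M) = [C(1,1)·p^0·(1−p)] / p^1 = 1·(1−p)/p = 100.00/23.93 = 4.1789
(1−p)/p = 4.1789/1 = 4.1789  ⇒  p = 1/(1 + 4.1789) = 0.1931
Af-149: 19.31%, Af-151: 80.69%.

19.31%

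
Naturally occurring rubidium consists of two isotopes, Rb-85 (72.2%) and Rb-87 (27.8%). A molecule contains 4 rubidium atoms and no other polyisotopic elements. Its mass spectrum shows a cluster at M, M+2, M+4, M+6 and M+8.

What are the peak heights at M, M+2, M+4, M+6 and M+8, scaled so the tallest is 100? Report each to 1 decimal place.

The 4 Rb atoms are independent, so intensities follow the terms of (0.722 + 0.278)^4.
P(M) = 0.722^4 = 0.271737
P(M+2) = 4 × 0.722^3 × 0.278^1 = 0.418520
P(M+4) = 6 × 0.722^2 × 0.278^2 = 0.241721
P(M+6) = 4 × 0.722^1 × 0.278^3 = 0.062049
P(M+8) = 0.278^4 = 0.005973
The M+2 peak is largest (0.418520); scaling to 100 gives 64.9 : 100.0 : 57.8 : 14.8 : 1.4.

64.9 : 100.0 : 57.8 : 14.8 : 1.4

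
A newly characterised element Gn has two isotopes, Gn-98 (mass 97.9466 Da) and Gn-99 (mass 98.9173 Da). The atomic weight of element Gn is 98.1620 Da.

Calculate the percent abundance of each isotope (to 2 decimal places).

Gn-98: 77.81%, Gn-99: 22.19%

With x = fraction of Gn-98 (so Gn-99 is 1 − x):
97.9466·x + 98.9173·(1 − x) = 98.1620
(97.9466 − 98.9173)·x = 98.1620 − 98.9173
x = -0.7553 / -0.9707 = 0.77810 → 77.81% Gn-98, 22.19% Gn-99.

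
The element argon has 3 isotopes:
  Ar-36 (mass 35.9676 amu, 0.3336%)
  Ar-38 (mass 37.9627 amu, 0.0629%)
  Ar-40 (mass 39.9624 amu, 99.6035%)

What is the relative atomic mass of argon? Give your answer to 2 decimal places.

39.95 amu

Average mass = Σ (abundance × isotope mass) = 0.003336 × 35.9676 + 0.000629 × 37.9627 + 0.996035 × 39.9624
= 0.11999 + 0.02388 + 39.80395 = 39.94782 amu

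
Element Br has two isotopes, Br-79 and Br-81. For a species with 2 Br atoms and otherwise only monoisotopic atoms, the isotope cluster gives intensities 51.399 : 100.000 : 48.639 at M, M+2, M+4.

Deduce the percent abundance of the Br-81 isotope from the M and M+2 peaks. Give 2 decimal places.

49.31%

Let p = fractional abundance of Br-79. I(M+2)/I(M) = [C(2,1)·p^1·(1−p)] / p^2 = 2·(1−p)/p = 100.000/51.399 = 1.9456
(1−p)/p = 1.9456/2 = 0.9728  ⇒  p = 1/(1 + 0.9728) = 0.5069
Br-79: 50.69%, Br-81: 49.31%.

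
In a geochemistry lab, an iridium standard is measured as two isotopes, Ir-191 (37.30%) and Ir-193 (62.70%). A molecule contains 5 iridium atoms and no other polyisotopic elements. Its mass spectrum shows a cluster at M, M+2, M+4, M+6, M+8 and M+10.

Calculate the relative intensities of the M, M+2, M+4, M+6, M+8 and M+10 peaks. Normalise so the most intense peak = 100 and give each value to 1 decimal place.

2.1 : 17.7 : 59.5 : 100.0 : 84.0 : 28.3

Each Ir atom is independently Ir-191 (p = 0.3730) or Ir-193 (q = 0.6270); the cluster is the binomial expansion (p + q)^5.
P(M) = 0.3730^5 = 0.007220
P(M+2) = 5 × 0.3730^4 × 0.6270^1 = 0.060684
P(M+4) = 10 × 0.3730^3 × 0.6270^2 = 0.204015
P(M+6) = 10 × 0.3730^2 × 0.6270^3 = 0.342942
P(M+8) = 5 × 0.3730^1 × 0.6270^4 = 0.288237
P(M+10) = 0.6270^5 = 0.096903
The M+6 peak is largest (0.342942); scaling to 100 gives 2.1 : 17.7 : 59.5 : 100.0 : 84.0 : 28.3.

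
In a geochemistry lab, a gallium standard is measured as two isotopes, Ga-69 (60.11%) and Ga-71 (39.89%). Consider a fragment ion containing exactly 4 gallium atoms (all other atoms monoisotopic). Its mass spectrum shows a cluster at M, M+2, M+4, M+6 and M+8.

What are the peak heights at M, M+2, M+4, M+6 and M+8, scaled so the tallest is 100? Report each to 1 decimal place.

Expanding (0.6011 + 0.3989)^4:
P(M) = 0.6011^4 = 0.130553
P(M+2) = 4 × 0.6011^3 × 0.3989^1 = 0.346549
P(M+4) = 6 × 0.6011^2 × 0.3989^2 = 0.344963
P(M+6) = 4 × 0.6011^1 × 0.3989^3 = 0.152616
P(M+8) = 0.3989^4 = 0.025320
The M+2 peak is largest (0.346549); scaling to 100 gives 37.7 : 100.0 : 99.5 : 44.0 : 7.3.

37.7 : 100.0 : 99.5 : 44.0 : 7.3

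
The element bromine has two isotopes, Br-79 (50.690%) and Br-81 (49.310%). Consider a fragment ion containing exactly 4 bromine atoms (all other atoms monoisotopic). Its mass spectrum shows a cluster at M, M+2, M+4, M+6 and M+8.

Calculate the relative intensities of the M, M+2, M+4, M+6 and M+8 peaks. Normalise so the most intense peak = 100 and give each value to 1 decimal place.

The 4 Br atoms are independent, so intensities follow the terms of (0.50690 + 0.49310)^4.
P(M) = 0.50690^4 = 0.066022
P(M+2) = 4 × 0.50690^3 × 0.49310^1 = 0.256899
P(M+4) = 6 × 0.50690^2 × 0.49310^2 = 0.374857
P(M+6) = 4 × 0.50690^1 × 0.49310^3 = 0.243101
P(M+8) = 0.49310^4 = 0.059121
The M+4 peak is largest (0.374857); scaling to 100 gives 17.6 : 68.5 : 100.0 : 64.9 : 15.8.

17.6 : 68.5 : 100.0 : 64.9 : 15.8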